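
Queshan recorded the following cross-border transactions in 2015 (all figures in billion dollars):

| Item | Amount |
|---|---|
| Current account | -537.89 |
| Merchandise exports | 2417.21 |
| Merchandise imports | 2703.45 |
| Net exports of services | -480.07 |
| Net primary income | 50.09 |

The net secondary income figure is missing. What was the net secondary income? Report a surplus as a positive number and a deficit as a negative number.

Current account = goods balance + services balance + net primary income + net secondary income
Sum of the known components = -716.22
Net secondary income = CA - (known components) = -537.89 - (-716.22) = 178.33

178.33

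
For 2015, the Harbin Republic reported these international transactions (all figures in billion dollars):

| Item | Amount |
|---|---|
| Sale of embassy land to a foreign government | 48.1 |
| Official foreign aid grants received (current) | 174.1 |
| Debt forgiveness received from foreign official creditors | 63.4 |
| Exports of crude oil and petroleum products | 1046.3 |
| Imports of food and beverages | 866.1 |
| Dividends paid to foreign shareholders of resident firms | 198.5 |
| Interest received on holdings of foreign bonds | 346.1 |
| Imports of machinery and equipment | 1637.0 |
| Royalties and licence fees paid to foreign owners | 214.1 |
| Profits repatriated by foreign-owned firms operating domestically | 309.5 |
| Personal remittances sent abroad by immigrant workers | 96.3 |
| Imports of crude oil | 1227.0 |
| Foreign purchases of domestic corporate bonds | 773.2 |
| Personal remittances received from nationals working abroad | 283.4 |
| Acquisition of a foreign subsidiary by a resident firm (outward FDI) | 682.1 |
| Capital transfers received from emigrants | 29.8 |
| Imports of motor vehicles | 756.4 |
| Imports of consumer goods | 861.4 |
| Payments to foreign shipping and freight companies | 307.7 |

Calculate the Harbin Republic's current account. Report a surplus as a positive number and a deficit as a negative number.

Goods: -1637.0 - 756.4 + 1046.3 - 861.4 - 1227.0 - 866.1 = -4301.6
Services: -214.1 - 307.7 = -521.8
Primary income: 346.1 - 198.5 - 309.5 = -161.9
Secondary income: 283.4 + 174.1 - 96.3 = 361.2
Current account = (-4301.6) + (-521.8) + (-161.9) + 361.2 = -4624.1
(Excluded from the current account — capital account: sale of embassy land to a foreign government 48.1, debt forgiveness received from foreign official creditors 63.4, capital transfers received from emigrants 29.8; financial account: foreign purchases of domestic corporate bonds 773.2, acquisition of a foreign subsidiary by a resident firm (outward FDI) 682.1.)

-4624.1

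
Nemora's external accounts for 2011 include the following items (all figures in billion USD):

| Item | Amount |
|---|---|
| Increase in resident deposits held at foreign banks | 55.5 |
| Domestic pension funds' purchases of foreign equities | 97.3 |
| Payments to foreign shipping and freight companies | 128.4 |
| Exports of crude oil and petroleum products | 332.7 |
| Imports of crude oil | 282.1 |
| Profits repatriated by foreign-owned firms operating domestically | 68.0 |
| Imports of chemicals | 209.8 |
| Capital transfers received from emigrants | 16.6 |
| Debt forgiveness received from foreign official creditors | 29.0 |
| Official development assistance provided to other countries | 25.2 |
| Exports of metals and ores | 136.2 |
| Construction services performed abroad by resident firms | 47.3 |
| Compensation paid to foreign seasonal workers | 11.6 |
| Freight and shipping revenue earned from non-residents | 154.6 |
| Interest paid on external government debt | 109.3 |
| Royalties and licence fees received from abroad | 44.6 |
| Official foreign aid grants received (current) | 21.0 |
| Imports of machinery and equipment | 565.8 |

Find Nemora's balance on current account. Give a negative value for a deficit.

-663.8

Goods: 332.7 + 136.2 - 565.8 - 282.1 - 209.8 = -588.8
Services: 44.6 - 128.4 + 154.6 + 47.3 = 118.1
Primary income: -68.0 - 109.3 - 11.6 = -188.9
Secondary income: -25.2 + 21.0 = -4.2
Current account = (-588.8) + 118.1 + (-188.9) + (-4.2) = -663.8
(Excluded from the current account — financial account: increase in resident deposits held at foreign banks 55.5, domestic pension funds' purchases of foreign equities 97.3; capital account: capital transfers received from emigrants 16.6, debt forgiveness received from foreign official creditors 29.0.)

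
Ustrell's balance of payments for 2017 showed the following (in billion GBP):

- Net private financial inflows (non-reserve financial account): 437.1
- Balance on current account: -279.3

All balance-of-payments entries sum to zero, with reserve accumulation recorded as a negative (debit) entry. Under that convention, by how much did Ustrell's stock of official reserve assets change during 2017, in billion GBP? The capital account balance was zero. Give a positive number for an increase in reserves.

Official reserve transactions balance = -((-279.3) + 437.1) = -157.8
An accumulation of reserves is recorded as a debit (negative entry), so the change in the stock of reserves is the negative of that balance.
Change in official reserves = -(-157.8) = 157.8

157.8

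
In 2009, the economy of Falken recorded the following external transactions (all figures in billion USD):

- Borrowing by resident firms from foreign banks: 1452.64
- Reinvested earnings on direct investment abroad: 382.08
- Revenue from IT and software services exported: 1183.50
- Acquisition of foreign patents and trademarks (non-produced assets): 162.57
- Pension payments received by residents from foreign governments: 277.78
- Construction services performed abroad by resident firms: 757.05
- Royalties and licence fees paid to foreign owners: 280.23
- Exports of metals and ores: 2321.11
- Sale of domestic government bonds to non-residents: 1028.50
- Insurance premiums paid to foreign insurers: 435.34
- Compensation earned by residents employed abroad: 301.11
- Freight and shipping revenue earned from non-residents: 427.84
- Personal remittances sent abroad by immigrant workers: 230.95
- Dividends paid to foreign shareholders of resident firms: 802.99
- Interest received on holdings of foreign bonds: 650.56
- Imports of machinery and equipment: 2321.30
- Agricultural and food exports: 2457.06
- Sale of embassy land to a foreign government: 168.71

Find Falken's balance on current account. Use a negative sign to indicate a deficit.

Goods: 2321.11 + 2457.06 - 2321.30 = 2456.87
Services: 427.84 - 280.23 + 757.05 + 1183.50 - 435.34 = 1652.82
Primary income: 650.56 + 382.08 + 301.11 - 802.99 = 530.76
Secondary income: -230.95 + 277.78 = 46.83
Current account = 2456.87 + 1652.82 + 530.76 + 46.83 = 4687.28
(Excluded from the current account — financial account: borrowing by resident firms from foreign banks 1452.64, sale of domestic government bonds to non-residents 1028.50; capital account: acquisition of foreign patents and trademarks (non-produced assets) 162.57, sale of embassy land to a foreign government 168.71.)

4687.28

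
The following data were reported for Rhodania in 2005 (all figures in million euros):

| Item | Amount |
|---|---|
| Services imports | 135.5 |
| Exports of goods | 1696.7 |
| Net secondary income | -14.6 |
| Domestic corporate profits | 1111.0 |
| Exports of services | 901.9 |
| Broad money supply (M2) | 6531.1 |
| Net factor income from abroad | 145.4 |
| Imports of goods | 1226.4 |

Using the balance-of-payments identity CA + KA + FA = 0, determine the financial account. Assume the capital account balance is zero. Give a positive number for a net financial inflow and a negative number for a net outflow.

Goods balance = 1696.7 - 1226.4 = 470.3
Services balance = 901.9 - 135.5 = 766.4
Trade balance (goods + services) = 470.3 + 766.4 = 1236.7
Net primary income = 145.4
Net secondary income = -14.6
Current account = 1236.7 + 145.4 + (-14.6) = 1367.5
Financial account = -(1367.5) = -1367.5

-1367.5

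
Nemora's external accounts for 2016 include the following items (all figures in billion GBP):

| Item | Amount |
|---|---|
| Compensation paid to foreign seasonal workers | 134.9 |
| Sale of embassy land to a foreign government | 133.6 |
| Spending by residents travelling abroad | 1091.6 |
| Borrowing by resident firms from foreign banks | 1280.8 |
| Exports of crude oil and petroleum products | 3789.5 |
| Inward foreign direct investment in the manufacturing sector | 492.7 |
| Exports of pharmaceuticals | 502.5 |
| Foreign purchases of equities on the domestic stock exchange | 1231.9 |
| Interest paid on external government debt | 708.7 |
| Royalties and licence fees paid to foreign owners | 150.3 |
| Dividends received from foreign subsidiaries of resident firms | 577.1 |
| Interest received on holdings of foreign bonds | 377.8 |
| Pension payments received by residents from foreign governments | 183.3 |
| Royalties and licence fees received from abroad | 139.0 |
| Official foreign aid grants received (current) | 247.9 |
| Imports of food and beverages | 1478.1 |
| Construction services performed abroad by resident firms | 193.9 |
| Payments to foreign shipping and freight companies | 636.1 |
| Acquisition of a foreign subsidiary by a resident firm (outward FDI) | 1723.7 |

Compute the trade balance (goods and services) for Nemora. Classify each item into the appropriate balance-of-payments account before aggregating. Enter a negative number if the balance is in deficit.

Goods: -1478.1 + 3789.5 + 502.5 = 2813.9
Services: -636.1 - 150.3 + 139.0 - 1091.6 + 193.9 = -1545.1
Trade balance = 2813.9 + (-1545.1) = 1268.8
(Excluded from the trade balance — primary income: compensation paid to foreign seasonal workers 134.9, interest paid on external government debt 708.7, dividends received from foreign subsidiaries of resident firms 577.1, interest received on holdings of foreign bonds 377.8; capital account: sale of embassy land to a foreign government 133.6; financial account: borrowing by resident firms from foreign banks 1280.8, inward foreign direct investment in the manufacturing sector 492.7, foreign purchases of equities on the domestic stock exchange 1231.9, acquisition of a foreign subsidiary by a resident firm (outward FDI) 1723.7; secondary income: pension payments received by residents from foreign governments 183.3, official foreign aid grants received (current) 247.9.)

1268.8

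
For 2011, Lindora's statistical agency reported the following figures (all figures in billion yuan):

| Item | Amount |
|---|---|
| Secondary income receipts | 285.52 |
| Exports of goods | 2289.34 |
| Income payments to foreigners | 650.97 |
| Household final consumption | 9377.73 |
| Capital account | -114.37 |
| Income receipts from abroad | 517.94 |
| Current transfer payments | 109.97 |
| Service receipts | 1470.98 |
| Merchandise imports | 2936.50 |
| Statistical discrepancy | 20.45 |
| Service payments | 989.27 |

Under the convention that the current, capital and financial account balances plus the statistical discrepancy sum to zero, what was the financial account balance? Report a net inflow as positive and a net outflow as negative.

216.85

Goods balance = 2289.34 - 2936.50 = -647.16
Services balance = 1470.98 - 989.27 = 481.71
Trade balance (goods + services) = -647.16 + 481.71 = -165.45
Net primary income = 517.94 - 650.97 = -133.03
Net secondary income = 285.52 - 109.97 = 175.55
Current account = -165.45 + (-133.03) + 175.55 = -122.93
Financial account = -(-122.93 + (-114.37) + 20.45) = 216.85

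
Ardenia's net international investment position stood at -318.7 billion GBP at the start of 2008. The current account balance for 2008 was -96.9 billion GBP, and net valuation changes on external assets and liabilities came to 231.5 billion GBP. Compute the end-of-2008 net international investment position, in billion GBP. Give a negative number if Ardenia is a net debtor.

-184.1

Change in NIIP = current account + net valuation change = -96.9 + 231.5 = 134.6
End-of-year NIIP = -318.7 + 134.6 = -184.1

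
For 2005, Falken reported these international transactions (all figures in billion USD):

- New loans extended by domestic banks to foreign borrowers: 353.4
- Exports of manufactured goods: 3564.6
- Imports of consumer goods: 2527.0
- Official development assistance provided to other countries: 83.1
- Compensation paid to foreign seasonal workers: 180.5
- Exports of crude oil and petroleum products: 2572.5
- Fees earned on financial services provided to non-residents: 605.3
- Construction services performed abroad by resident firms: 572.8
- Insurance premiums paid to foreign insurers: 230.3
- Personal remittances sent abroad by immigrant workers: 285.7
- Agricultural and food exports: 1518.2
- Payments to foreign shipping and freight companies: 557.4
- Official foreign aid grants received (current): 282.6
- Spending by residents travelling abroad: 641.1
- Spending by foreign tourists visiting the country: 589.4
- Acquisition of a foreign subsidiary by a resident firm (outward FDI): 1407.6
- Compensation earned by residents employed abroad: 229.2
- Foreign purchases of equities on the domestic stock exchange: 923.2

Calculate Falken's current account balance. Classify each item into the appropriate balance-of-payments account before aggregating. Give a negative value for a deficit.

Goods: -2527.0 + 3564.6 + 1518.2 + 2572.5 = 5128.3
Services: -557.4 + 589.4 + 572.8 + 605.3 - 230.3 - 641.1 = 338.7
Primary income: 229.2 - 180.5 = 48.7
Secondary income: -285.7 + 282.6 - 83.1 = -86.2
Current account = 5128.3 + 338.7 + 48.7 + (-86.2) = 5429.5
(Excluded from the current account — financial account: new loans extended by domestic banks to foreign borrowers 353.4, acquisition of a foreign subsidiary by a resident firm (outward FDI) 1407.6, foreign purchases of equities on the domestic stock exchange 923.2.)

5429.5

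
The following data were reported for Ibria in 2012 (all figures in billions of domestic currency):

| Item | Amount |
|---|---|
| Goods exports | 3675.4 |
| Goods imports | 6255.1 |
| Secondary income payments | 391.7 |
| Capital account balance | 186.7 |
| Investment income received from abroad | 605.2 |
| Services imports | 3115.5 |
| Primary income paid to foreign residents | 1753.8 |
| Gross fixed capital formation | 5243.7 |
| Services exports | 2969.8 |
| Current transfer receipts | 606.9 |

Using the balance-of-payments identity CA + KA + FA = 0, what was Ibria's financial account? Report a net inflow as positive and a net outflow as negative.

Goods balance = 3675.4 - 6255.1 = -2579.7
Services balance = 2969.8 - 3115.5 = -145.7
Trade balance (goods + services) = -2579.7 + (-145.7) = -2725.4
Net primary income = 605.2 - 1753.8 = -1148.6
Net secondary income = 606.9 - 391.7 = 215.2
Current account = -2725.4 + (-1148.6) + 215.2 = -3658.8
Financial account = -(-3658.8 + 186.7) = 3472.1

3472.1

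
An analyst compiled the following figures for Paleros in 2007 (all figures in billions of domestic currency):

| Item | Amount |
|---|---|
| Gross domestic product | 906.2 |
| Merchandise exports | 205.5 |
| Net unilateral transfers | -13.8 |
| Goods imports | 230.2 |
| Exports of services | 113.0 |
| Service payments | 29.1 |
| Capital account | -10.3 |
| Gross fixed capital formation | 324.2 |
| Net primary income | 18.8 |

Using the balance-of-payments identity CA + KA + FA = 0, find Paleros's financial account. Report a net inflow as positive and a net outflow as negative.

Goods balance = 205.5 - 230.2 = -24.7
Services balance = 113.0 - 29.1 = 83.9
Trade balance (goods + services) = -24.7 + 83.9 = 59.2
Net primary income = 18.8
Net secondary income = -13.8
Current account = 59.2 + 18.8 + (-13.8) = 64.2
Financial account = -(64.2 + (-10.3)) = -53.9

-53.9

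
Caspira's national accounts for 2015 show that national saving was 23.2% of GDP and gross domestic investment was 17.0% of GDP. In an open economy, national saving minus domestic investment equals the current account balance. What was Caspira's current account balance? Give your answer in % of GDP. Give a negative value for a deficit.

6.2

CA = S - I = 23.2 - 17.0 = 6.2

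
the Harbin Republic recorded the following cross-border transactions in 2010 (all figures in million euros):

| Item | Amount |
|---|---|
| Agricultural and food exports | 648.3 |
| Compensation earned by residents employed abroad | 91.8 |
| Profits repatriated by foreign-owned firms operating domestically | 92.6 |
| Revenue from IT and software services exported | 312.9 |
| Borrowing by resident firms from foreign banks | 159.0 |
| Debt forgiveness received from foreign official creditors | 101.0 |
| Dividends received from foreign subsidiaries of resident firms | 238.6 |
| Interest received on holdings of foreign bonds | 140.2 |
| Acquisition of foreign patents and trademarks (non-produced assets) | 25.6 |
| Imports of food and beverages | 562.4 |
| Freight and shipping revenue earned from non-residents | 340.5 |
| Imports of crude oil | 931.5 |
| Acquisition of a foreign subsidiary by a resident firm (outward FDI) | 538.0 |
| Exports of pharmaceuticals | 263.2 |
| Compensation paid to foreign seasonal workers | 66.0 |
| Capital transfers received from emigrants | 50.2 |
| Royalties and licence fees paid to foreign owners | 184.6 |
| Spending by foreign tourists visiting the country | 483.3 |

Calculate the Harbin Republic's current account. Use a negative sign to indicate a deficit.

Goods: -562.4 + 263.2 + 648.3 - 931.5 = -582.4
Services: 483.3 + 340.5 - 184.6 + 312.9 = 952.1
Primary income: 91.8 - 66.0 - 92.6 + 238.6 + 140.2 = 312.0
Current account = (-582.4) + 952.1 + 312.0 = 681.7
(Excluded from the current account — financial account: borrowing by resident firms from foreign banks 159.0, acquisition of a foreign subsidiary by a resident firm (outward FDI) 538.0; capital account: debt forgiveness received from foreign official creditors 101.0, acquisition of foreign patents and trademarks (non-produced assets) 25.6, capital transfers received from emigrants 50.2.)

681.7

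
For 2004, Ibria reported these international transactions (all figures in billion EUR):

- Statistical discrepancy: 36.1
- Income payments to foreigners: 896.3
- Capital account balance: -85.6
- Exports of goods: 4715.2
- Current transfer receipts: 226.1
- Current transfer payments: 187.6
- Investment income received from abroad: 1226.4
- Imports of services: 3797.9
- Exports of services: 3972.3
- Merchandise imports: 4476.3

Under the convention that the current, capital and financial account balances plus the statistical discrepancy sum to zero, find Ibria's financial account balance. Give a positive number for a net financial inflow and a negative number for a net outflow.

-732.4

Goods balance = 4715.2 - 4476.3 = 238.9
Services balance = 3972.3 - 3797.9 = 174.4
Trade balance (goods + services) = 238.9 + 174.4 = 413.3
Net primary income = 1226.4 - 896.3 = 330.1
Net secondary income = 226.1 - 187.6 = 38.5
Current account = 413.3 + 330.1 + 38.5 = 781.9
Financial account = -(781.9 + (-85.6) + 36.1) = -732.4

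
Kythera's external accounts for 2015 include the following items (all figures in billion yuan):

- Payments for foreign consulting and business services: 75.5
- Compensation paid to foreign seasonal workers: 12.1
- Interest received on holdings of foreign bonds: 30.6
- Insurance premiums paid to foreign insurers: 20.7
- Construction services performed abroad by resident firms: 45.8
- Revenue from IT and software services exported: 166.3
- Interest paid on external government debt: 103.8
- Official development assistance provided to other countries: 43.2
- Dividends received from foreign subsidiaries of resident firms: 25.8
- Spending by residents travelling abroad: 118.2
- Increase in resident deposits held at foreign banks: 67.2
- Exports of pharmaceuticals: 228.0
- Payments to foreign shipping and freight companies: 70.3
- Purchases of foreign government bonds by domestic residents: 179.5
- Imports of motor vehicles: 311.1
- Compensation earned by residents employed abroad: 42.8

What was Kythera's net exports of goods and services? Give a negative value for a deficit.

Goods: -311.1 + 228.0 = -83.1
Services: 45.8 - 20.7 + 166.3 - 70.3 - 75.5 - 118.2 = -72.6
Trade balance = -83.1 + (-72.6) = -155.7
(Excluded from the trade balance — primary income: compensation paid to foreign seasonal workers 12.1, interest received on holdings of foreign bonds 30.6, interest paid on external government debt 103.8, dividends received from foreign subsidiaries of resident firms 25.8, compensation earned by residents employed abroad 42.8; secondary income: official development assistance provided to other countries 43.2; financial account: increase in resident deposits held at foreign banks 67.2, purchases of foreign government bonds by domestic residents 179.5.)

-155.7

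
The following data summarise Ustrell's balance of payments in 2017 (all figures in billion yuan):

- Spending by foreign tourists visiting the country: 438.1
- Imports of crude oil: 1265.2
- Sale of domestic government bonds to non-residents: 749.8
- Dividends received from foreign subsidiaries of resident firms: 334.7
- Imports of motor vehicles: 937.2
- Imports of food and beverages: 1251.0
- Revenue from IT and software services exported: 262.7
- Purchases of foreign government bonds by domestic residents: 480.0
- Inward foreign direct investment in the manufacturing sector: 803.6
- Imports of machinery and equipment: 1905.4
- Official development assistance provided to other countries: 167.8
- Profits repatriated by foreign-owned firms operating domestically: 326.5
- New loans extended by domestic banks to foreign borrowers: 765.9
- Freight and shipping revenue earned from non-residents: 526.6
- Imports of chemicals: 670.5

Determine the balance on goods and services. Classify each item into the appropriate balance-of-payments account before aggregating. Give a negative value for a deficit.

-4801.9

Goods: -1905.4 - 1265.2 - 670.5 - 1251.0 - 937.2 = -6029.3
Services: 526.6 + 438.1 + 262.7 = 1227.4
Trade balance = -6029.3 + 1227.4 = -4801.9
(Excluded from the trade balance — financial account: sale of domestic government bonds to non-residents 749.8, purchases of foreign government bonds by domestic residents 480.0, inward foreign direct investment in the manufacturing sector 803.6, new loans extended by domestic banks to foreign borrowers 765.9; primary income: dividends received from foreign subsidiaries of resident firms 334.7, profits repatriated by foreign-owned firms operating domestically 326.5; secondary income: official development assistance provided to other countries 167.8.)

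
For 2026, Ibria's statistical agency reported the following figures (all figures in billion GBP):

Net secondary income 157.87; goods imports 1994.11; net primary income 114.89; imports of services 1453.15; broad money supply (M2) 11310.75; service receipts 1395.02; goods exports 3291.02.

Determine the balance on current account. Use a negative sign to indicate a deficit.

1511.54

Goods balance = 3291.02 - 1994.11 = 1296.91
Services balance = 1395.02 - 1453.15 = -58.13
Trade balance (goods + services) = 1296.91 + (-58.13) = 1238.78
Net primary income = 114.89
Net secondary income = 157.87
Current account = 1238.78 + 114.89 + 157.87 = 1511.54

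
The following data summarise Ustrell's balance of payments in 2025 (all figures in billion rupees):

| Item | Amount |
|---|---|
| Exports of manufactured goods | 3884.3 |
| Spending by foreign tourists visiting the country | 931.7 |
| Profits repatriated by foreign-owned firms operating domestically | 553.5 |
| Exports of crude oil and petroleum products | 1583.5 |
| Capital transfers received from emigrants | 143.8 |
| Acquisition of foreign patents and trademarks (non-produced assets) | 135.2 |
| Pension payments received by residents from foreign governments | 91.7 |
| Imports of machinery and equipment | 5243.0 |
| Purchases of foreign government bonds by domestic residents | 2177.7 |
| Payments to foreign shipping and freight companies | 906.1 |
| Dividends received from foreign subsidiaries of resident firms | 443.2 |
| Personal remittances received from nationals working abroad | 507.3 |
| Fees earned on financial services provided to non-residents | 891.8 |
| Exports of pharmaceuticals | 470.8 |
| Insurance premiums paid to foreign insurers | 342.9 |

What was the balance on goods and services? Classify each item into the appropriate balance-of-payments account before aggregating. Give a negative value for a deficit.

Goods: -5243.0 + 1583.5 + 3884.3 + 470.8 = 695.6
Services: -342.9 + 891.8 + 931.7 - 906.1 = 574.5
Trade balance = 695.6 + 574.5 = 1270.1
(Excluded from the trade balance — primary income: profits repatriated by foreign-owned firms operating domestically 553.5, dividends received from foreign subsidiaries of resident firms 443.2; capital account: capital transfers received from emigrants 143.8, acquisition of foreign patents and trademarks (non-produced assets) 135.2; secondary income: pension payments received by residents from foreign governments 91.7, personal remittances received from nationals working abroad 507.3; financial account: purchases of foreign government bonds by domestic residents 2177.7.)

1270.1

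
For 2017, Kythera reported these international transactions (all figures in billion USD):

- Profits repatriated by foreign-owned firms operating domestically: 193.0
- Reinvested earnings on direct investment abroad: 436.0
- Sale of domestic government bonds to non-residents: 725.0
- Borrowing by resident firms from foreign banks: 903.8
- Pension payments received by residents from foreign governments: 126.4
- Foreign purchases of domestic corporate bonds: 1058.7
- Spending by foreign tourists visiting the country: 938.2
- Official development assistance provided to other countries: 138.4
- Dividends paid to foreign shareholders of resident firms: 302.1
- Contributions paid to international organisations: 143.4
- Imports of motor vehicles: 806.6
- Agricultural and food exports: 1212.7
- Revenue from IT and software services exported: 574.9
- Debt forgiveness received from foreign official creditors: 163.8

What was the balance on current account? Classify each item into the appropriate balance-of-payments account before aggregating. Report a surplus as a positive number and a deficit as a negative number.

1704.7

Goods: 1212.7 - 806.6 = 406.1
Services: 574.9 + 938.2 = 1513.1
Primary income: -302.1 + 436.0 - 193.0 = -59.1
Secondary income: -143.4 - 138.4 + 126.4 = -155.4
Current account = 406.1 + 1513.1 + (-59.1) + (-155.4) = 1704.7
(Excluded from the current account — financial account: sale of domestic government bonds to non-residents 725.0, borrowing by resident firms from foreign banks 903.8, foreign purchases of domestic corporate bonds 1058.7; capital account: debt forgiveness received from foreign official creditors 163.8.)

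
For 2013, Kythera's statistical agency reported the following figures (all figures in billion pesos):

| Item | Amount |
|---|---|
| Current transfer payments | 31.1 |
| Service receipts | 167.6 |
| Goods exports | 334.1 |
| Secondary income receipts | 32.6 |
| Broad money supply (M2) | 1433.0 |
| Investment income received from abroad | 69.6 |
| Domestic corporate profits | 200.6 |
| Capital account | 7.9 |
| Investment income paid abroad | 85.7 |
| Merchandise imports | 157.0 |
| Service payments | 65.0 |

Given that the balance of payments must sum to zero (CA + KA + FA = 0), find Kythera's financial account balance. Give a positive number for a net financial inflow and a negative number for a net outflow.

Goods balance = 334.1 - 157.0 = 177.1
Services balance = 167.6 - 65.0 = 102.6
Trade balance (goods + services) = 177.1 + 102.6 = 279.7
Net primary income = 69.6 - 85.7 = -16.1
Net secondary income = 32.6 - 31.1 = 1.5
Current account = 279.7 + (-16.1) + 1.5 = 265.1
Financial account = -(265.1 + 7.9) = -273.0

-273.0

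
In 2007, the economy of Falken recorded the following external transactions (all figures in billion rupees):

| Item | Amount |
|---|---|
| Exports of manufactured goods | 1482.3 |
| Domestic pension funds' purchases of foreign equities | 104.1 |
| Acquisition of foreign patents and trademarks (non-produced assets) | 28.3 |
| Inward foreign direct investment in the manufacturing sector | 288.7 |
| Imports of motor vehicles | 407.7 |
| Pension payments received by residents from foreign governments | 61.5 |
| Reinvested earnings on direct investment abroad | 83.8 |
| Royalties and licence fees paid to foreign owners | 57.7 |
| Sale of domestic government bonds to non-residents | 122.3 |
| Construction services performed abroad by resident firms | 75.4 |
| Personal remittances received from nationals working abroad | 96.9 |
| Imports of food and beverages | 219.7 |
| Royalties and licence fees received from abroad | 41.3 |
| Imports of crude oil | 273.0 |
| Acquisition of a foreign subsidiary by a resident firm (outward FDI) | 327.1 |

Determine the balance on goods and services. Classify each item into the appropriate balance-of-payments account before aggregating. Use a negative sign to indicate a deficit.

640.9

Goods: -407.7 - 273.0 + 1482.3 - 219.7 = 581.9
Services: -57.7 + 41.3 + 75.4 = 59.0
Trade balance = 581.9 + 59.0 = 640.9
(Excluded from the trade balance — financial account: domestic pension funds' purchases of foreign equities 104.1, inward foreign direct investment in the manufacturing sector 288.7, sale of domestic government bonds to non-residents 122.3, acquisition of a foreign subsidiary by a resident firm (outward FDI) 327.1; capital account: acquisition of foreign patents and trademarks (non-produced assets) 28.3; secondary income: pension payments received by residents from foreign governments 61.5, personal remittances received from nationals working abroad 96.9; primary income: reinvested earnings on direct investment abroad 83.8.)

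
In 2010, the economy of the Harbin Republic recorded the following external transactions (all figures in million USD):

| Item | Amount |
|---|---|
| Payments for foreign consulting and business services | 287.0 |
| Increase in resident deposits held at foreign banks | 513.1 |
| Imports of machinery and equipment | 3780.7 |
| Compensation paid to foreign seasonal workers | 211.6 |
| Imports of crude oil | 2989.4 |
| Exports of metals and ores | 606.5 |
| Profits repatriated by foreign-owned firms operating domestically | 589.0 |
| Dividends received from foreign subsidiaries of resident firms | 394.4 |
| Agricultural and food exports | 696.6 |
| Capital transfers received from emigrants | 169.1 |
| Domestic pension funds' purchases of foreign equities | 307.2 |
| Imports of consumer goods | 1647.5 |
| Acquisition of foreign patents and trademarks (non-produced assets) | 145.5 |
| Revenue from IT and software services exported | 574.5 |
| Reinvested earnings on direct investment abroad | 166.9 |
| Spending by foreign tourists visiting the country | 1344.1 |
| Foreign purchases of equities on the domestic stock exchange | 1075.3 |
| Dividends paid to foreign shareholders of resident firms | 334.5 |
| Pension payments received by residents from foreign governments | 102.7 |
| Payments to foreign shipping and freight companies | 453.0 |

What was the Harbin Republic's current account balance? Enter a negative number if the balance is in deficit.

Goods: -3780.7 - 2989.4 + 606.5 + 696.6 - 1647.5 = -7114.5
Services: 574.5 - 453.0 - 287.0 + 1344.1 = 1178.6
Primary income: -334.5 + 394.4 + 166.9 - 211.6 - 589.0 = -573.8
Secondary income: 102.7
Current account = (-7114.5) + 1178.6 + (-573.8) + 102.7 = -6407.0
(Excluded from the current account — financial account: increase in resident deposits held at foreign banks 513.1, domestic pension funds' purchases of foreign equities 307.2, foreign purchases of equities on the domestic stock exchange 1075.3; capital account: capital transfers received from emigrants 169.1, acquisition of foreign patents and trademarks (non-produced assets) 145.5.)

-6407.0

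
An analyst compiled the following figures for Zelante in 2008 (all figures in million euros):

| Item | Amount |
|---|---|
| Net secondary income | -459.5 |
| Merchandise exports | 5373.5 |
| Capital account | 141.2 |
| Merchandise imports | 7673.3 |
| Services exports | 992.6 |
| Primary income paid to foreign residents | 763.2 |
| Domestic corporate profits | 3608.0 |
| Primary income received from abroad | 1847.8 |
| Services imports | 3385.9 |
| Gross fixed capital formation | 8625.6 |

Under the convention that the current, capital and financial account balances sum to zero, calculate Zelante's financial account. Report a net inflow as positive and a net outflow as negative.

Goods balance = 5373.5 - 7673.3 = -2299.8
Services balance = 992.6 - 3385.9 = -2393.3
Trade balance (goods + services) = -2299.8 + (-2393.3) = -4693.1
Net primary income = 1847.8 - 763.2 = 1084.6
Net secondary income = -459.5
Current account = -4693.1 + 1084.6 + (-459.5) = -4068.0
Financial account = -(-4068.0 + 141.2) = 3926.8

3926.8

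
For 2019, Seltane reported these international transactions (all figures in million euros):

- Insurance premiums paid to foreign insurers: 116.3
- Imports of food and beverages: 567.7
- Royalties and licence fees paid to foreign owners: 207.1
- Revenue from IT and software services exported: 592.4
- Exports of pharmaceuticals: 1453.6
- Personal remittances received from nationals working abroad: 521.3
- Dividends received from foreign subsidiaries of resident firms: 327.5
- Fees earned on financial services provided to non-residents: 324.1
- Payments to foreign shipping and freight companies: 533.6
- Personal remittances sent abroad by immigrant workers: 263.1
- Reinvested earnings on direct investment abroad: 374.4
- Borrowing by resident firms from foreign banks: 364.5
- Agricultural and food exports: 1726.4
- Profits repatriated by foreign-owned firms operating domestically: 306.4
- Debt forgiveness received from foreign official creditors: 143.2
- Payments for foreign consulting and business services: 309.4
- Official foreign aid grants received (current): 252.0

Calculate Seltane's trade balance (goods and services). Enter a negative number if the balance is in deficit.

Goods: -567.7 + 1726.4 + 1453.6 = 2612.3
Services: 592.4 - 116.3 - 533.6 - 309.4 - 207.1 + 324.1 = -249.9
Trade balance = 2612.3 + (-249.9) = 2362.4
(Excluded from the trade balance — secondary income: personal remittances received from nationals working abroad 521.3, personal remittances sent abroad by immigrant workers 263.1, official foreign aid grants received (current) 252.0; primary income: dividends received from foreign subsidiaries of resident firms 327.5, reinvested earnings on direct investment abroad 374.4, profits repatriated by foreign-owned firms operating domestically 306.4; financial account: borrowing by resident firms from foreign banks 364.5; capital account: debt forgiveness received from foreign official creditors 143.2.)

2362.4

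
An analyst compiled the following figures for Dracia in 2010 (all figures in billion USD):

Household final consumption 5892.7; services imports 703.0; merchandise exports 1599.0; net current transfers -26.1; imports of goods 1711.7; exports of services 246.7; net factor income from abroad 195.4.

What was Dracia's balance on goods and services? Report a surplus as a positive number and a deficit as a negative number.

Goods balance = 1599.0 - 1711.7 = -112.7
Services balance = 246.7 - 703.0 = -456.3
Trade balance (goods + services) = -112.7 + (-456.3) = -569.0

-569.0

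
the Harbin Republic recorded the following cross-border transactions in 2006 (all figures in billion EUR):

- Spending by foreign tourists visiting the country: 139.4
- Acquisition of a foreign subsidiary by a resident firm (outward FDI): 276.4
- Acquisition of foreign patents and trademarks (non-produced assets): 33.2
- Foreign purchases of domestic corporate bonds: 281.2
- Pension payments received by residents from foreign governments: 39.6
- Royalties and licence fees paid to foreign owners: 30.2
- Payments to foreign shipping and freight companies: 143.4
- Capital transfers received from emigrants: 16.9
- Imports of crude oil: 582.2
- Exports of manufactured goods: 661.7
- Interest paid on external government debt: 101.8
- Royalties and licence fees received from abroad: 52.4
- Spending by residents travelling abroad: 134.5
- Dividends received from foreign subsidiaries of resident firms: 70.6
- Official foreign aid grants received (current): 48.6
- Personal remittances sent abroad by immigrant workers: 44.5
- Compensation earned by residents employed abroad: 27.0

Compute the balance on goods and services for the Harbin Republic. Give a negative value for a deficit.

-36.8

Goods: 661.7 - 582.2 = 79.5
Services: -143.4 - 30.2 - 134.5 + 139.4 + 52.4 = -116.3
Trade balance = 79.5 + (-116.3) = -36.8
(Excluded from the trade balance — financial account: acquisition of a foreign subsidiary by a resident firm (outward FDI) 276.4, foreign purchases of domestic corporate bonds 281.2; capital account: acquisition of foreign patents and trademarks (non-produced assets) 33.2, capital transfers received from emigrants 16.9; secondary income: pension payments received by residents from foreign governments 39.6, official foreign aid grants received (current) 48.6, personal remittances sent abroad by immigrant workers 44.5; primary income: interest paid on external government debt 101.8, dividends received from foreign subsidiaries of resident firms 70.6, compensation earned by residents employed abroad 27.0.)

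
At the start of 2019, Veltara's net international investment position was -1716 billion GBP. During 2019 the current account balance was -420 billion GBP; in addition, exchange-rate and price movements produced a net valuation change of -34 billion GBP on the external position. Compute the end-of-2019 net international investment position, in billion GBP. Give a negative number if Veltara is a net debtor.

-2170

Change in NIIP = current account + net valuation change = -420 + (-34) = -454
End-of-year NIIP = -1716 + (-454) = -2170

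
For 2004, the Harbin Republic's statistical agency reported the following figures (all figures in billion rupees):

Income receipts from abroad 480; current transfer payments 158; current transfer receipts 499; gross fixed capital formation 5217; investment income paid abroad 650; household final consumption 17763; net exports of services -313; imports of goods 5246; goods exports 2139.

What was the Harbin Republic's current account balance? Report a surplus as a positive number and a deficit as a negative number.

-3249

Goods balance = 2139 - 5246 = -3107
Services balance = -313
Trade balance (goods + services) = -3107 + (-313) = -3420
Net primary income = 480 - 650 = -170
Net secondary income = 499 - 158 = 341
Current account = -3420 + (-170) + 341 = -3249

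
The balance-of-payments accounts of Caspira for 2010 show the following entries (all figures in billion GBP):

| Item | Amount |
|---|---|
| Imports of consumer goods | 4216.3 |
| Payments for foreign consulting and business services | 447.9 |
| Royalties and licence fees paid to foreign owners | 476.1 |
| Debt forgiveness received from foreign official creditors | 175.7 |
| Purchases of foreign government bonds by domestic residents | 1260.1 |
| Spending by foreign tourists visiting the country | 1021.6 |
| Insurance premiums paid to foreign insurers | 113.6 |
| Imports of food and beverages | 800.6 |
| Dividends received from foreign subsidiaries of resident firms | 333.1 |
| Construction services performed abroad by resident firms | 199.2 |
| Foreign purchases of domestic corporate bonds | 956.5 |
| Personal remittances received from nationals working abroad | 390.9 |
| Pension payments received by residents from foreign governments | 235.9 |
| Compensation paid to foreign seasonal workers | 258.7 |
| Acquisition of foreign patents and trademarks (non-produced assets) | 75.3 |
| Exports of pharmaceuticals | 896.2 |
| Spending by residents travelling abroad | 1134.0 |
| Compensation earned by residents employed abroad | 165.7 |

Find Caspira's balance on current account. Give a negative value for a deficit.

Goods: -800.6 + 896.2 - 4216.3 = -4120.7
Services: -476.1 - 113.6 + 199.2 - 447.9 - 1134.0 + 1021.6 = -950.8
Primary income: -258.7 + 333.1 + 165.7 = 240.1
Secondary income: 235.9 + 390.9 = 626.8
Current account = (-4120.7) + (-950.8) + 240.1 + 626.8 = -4204.6
(Excluded from the current account — capital account: debt forgiveness received from foreign official creditors 175.7, acquisition of foreign patents and trademarks (non-produced assets) 75.3; financial account: purchases of foreign government bonds by domestic residents 1260.1, foreign purchases of domestic corporate bonds 956.5.)

-4204.6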